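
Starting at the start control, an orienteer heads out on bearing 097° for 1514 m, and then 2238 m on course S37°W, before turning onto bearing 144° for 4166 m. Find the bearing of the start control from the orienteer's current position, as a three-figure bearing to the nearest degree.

Leg 1 (097°, 1514 m): east 1514 sin 97° = 1502.71, north 1514 cos 97° = -184.51
Leg 2 (S37°W, 2238 m): east 2238 sin 217° = -1346.86, north 2238 cos 217° = -1787.35
Leg 3 (144°, 4166 m): east 4166 sin 144° = 2448.71, north 4166 cos 144° = -3370.36
Net displacement: 2604.57 east, -5342.22 north. Direction back to start is (-2604.57, 5342.22): bearing = atan2(-2604.57, 5342.22) mod 360° = 334.01° ≈ 334°.

334°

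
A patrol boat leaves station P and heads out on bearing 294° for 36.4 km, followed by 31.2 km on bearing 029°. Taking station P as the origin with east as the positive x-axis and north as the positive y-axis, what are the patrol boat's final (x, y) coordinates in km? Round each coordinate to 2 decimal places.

(-18.13, 42.09)

Leg 1 (294°, 36.4 km): east 36.4 sin 294° = -33.25, north 36.4 cos 294° = 14.81
Leg 2 (029°, 31.2 km): east 31.2 sin 29° = 15.13, north 31.2 cos 29° = 27.29
Summing: -18.13 km east, 42.09 km north → (-18.13, 42.09).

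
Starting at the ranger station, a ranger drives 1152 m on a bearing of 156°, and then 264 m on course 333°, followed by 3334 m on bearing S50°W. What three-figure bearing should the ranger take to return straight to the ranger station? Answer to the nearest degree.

Leg 1 (156°, 1152 m): east 1152 sin 156° = 468.56, north 1152 cos 156° = -1052.40
Leg 2 (333°, 264 m): east 264 sin 333° = -119.85, north 264 cos 333° = 235.23
Leg 3 (S50°W, 3334 m): east 3334 sin 230° = -2553.99, north 3334 cos 230° = -2143.05
Net displacement: -2205.29 east, -2960.23 north. Direction back to start is (2205.29, 2960.23): bearing = atan2(2205.29, 2960.23) mod 360° = 36.69° ≈ 037°.

037°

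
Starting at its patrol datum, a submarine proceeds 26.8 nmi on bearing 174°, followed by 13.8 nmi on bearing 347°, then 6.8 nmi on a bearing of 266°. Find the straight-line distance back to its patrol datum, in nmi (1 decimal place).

15.4 nmi

Leg 1 (174°, 26.8 nmi): east 26.8 sin 174° = 2.80, north 26.8 cos 174° = -26.65
Leg 2 (347°, 13.8 nmi): east 13.8 sin 347° = -3.10, north 13.8 cos 347° = 13.45
Leg 3 (266°, 6.8 nmi): east 6.8 sin 266° = -6.78, north 6.8 cos 266° = -0.47
Net: -7.09 east, -13.68 north. Distance = √((-7.09)² + (-13.68)²) = 15.408 nmi.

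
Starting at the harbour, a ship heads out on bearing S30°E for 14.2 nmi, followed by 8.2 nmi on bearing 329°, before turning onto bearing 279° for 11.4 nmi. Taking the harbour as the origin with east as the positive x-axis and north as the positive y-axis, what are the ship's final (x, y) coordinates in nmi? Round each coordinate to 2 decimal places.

Leg 1 (S30°E, 14.2 nmi): east 14.2 sin 150° = 7.10, north 14.2 cos 150° = -12.30
Leg 2 (329°, 8.2 nmi): east 8.2 sin 329° = -4.22, north 8.2 cos 329° = 7.03
Leg 3 (279°, 11.4 nmi): east 11.4 sin 279° = -11.26, north 11.4 cos 279° = 1.78
Summing: -8.38 nmi east, -3.49 nmi north → (-8.38, -3.49).

(-8.38, -3.49)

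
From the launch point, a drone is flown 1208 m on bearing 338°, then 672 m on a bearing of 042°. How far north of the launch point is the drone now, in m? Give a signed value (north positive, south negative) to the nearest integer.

1619 m

Leg 1 (338°, 1208 m): east 1208 sin 338° = -452.52, north 1208 cos 338° = 1120.04
Leg 2 (042°, 672 m): east 672 sin 42° = 449.66, north 672 cos 42° = 499.39
Net north component: 1619.43 m.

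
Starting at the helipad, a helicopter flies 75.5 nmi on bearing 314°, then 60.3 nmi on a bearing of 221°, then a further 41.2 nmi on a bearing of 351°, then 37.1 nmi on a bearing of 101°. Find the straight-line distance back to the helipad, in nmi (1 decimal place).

Leg 1 (314°, 75.5 nmi): east 75.5 sin 314° = -54.31, north 75.5 cos 314° = 52.45
Leg 2 (221°, 60.3 nmi): east 60.3 sin 221° = -39.56, north 60.3 cos 221° = -45.51
Leg 3 (351°, 41.2 nmi): east 41.2 sin 351° = -6.45, north 41.2 cos 351° = 40.69
Leg 4 (101°, 37.1 nmi): east 37.1 sin 101° = 36.42, north 37.1 cos 101° = -7.08
Net: -63.90 east, 40.55 north. Distance = √((-63.90)² + (40.55)²) = 75.679 nmi.

75.7 nmi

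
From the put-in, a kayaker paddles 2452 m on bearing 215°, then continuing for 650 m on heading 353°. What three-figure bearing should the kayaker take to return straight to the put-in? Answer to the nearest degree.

Leg 1 (215°, 2452 m): east 2452 sin 215° = -1406.41, north 2452 cos 215° = -2008.56
Leg 2 (353°, 650 m): east 650 sin 353° = -79.22, north 650 cos 353° = 645.15
Net displacement: -1485.62 east, -1363.41 north. Direction back to start is (1485.62, 1363.41): bearing = atan2(1485.62, 1363.41) mod 360° = 47.46° ≈ 047°.

047°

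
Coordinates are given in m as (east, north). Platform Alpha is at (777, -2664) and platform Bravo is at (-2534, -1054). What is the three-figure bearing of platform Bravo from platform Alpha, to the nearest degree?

Δeast = -2534 − 777 = -3311.00; Δnorth = -1054 − -2664 = 1610.00.
Bearing = atan2(Δeast, Δnorth) mod 360° = 295.93° ≈ 296°.

296°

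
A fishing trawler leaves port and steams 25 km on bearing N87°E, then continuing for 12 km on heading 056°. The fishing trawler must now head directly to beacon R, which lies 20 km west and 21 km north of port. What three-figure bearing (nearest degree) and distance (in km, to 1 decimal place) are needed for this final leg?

283°, 56.4 km

Leg 1 (N87°E, 25 km): east 25 sin 87° = 24.97, north 25 cos 87° = 1.31
Leg 2 (056°, 12 km): east 12 sin 56° = 9.95, north 12 cos 56° = 6.71
Current position: (34.91, 8.02). Target: (-20, 21). Remaining: Δeast = -54.91, Δnorth = 12.98.
Bearing = atan2(-54.91, 12.98) mod 360° = 283.30°; distance = √((-54.91)² + (12.98)²) = 56.428 km.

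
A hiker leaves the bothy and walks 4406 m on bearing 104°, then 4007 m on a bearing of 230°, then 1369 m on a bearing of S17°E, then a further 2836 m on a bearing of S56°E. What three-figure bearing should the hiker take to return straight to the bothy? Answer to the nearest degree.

Leg 1 (104°, 4406 m): east 4406 sin 104° = 4275.12, north 4406 cos 104° = -1065.91
Leg 2 (230°, 4007 m): east 4007 sin 230° = -3069.54, north 4007 cos 230° = -2575.65
Leg 3 (S17°E, 1369 m): east 1369 sin 163° = 400.26, north 1369 cos 163° = -1309.18
Leg 4 (S56°E, 2836 m): east 2836 sin 124° = 2351.15, north 2836 cos 124° = -1585.87
Net displacement: 3956.99 east, -6536.61 north. Direction back to start is (-3956.99, 6536.61): bearing = atan2(-3956.99, 6536.61) mod 360° = 328.81° ≈ 329°.

329°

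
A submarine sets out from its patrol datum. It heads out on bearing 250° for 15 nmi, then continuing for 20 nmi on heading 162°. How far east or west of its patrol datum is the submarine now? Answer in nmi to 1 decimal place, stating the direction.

7.9 nmi west

Leg 1 (250°, 15 nmi): east 15 sin 250° = -14.10, north 15 cos 250° = -5.13
Leg 2 (162°, 20 nmi): east 20 sin 162° = 6.18, north 20 cos 162° = -19.02
Net east component: -7.92 nmi.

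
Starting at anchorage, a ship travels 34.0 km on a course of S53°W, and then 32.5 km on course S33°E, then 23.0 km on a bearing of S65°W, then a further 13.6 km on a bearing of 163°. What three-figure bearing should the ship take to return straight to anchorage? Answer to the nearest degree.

Leg 1 (S53°W, 34.0 km): east 34.0 sin 233° = -27.15, north 34.0 cos 233° = -20.46
Leg 2 (S33°E, 32.5 km): east 32.5 sin 147° = 17.70, north 32.5 cos 147° = -27.26
Leg 3 (S65°W, 23.0 km): east 23.0 sin 245° = -20.85, north 23.0 cos 245° = -9.72
Leg 4 (163°, 13.6 km): east 13.6 sin 163° = 3.98, north 13.6 cos 163° = -13.01
Net displacement: -26.32 east, -70.44 north. Direction back to start is (26.32, 70.44): bearing = atan2(26.32, 70.44) mod 360° = 20.49° ≈ 020°.

020°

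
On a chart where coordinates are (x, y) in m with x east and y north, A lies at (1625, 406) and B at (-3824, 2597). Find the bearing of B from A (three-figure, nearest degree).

Δeast = -3824 − 1625 = -5449.00; Δnorth = 2597 − 406 = 2191.00.
Bearing = atan2(Δeast, Δnorth) mod 360° = 291.90° ≈ 292°.

292°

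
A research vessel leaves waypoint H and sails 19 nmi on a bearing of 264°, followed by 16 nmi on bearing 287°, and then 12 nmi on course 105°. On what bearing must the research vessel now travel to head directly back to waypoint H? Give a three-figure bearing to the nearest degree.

089°

Leg 1 (264°, 19 nmi): east 19 sin 264° = -18.90, north 19 cos 264° = -1.99
Leg 2 (287°, 16 nmi): east 16 sin 287° = -15.30, north 16 cos 287° = 4.68
Leg 3 (105°, 12 nmi): east 12 sin 105° = 11.59, north 12 cos 105° = -3.11
Net displacement: -22.61 east, -0.41 north. Direction back to start is (22.61, 0.41): bearing = atan2(22.61, 0.41) mod 360° = 88.95° ≈ 089°.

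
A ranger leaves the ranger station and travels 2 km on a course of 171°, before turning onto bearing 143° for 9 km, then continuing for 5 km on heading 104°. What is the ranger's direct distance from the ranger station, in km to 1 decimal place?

Leg 1 (171°, 2 km): east 2 sin 171° = 0.31, north 2 cos 171° = -1.98
Leg 2 (143°, 9 km): east 9 sin 143° = 5.42, north 9 cos 143° = -7.19
Leg 3 (104°, 5 km): east 5 sin 104° = 4.85, north 5 cos 104° = -1.21
Net: 10.58 east, -10.37 north. Distance = √((10.58)² + (-10.37)²) = 14.817 km.

14.8 km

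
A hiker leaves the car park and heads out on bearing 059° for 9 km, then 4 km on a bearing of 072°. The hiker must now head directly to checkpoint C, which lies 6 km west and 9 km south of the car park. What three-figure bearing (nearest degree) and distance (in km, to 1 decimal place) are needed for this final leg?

Leg 1 (059°, 9 km): east 9 sin 59° = 7.71, north 9 cos 59° = 4.64
Leg 2 (072°, 4 km): east 4 sin 72° = 3.80, north 4 cos 72° = 1.24
Current position: (11.52, 5.87). Target: (-6, -9). Remaining: Δeast = -17.52, Δnorth = -14.87.
Bearing = atan2(-17.52, -14.87) mod 360° = 229.67°; distance = √((-17.52)² + (-14.87)²) = 22.980 km.

230°, 23.0 km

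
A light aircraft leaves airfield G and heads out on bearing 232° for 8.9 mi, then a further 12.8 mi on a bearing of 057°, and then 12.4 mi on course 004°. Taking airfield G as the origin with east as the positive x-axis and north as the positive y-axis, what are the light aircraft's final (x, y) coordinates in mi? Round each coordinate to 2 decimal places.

Leg 1 (232°, 8.9 mi): east 8.9 sin 232° = -7.01, north 8.9 cos 232° = -5.48
Leg 2 (057°, 12.8 mi): east 12.8 sin 57° = 10.73, north 12.8 cos 57° = 6.97
Leg 3 (004°, 12.4 mi): east 12.4 sin 4° = 0.86, north 12.4 cos 4° = 12.37
Summing: 4.59 mi east, 13.86 mi north → (4.59, 13.86).

(4.59, 13.86)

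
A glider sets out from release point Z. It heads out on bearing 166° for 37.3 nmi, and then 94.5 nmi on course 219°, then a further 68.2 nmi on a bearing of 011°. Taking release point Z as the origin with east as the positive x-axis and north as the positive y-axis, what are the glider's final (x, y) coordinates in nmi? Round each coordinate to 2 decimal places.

(-37.43, -42.69)

Leg 1 (166°, 37.3 nmi): east 37.3 sin 166° = 9.02, north 37.3 cos 166° = -36.19
Leg 2 (219°, 94.5 nmi): east 94.5 sin 219° = -59.47, north 94.5 cos 219° = -73.44
Leg 3 (011°, 68.2 nmi): east 68.2 sin 11° = 13.01, north 68.2 cos 11° = 66.95
Summing: -37.43 nmi east, -42.69 nmi north → (-37.43, -42.69).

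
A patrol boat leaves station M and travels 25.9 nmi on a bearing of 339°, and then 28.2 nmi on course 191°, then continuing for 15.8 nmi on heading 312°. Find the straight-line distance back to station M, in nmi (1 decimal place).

Leg 1 (339°, 25.9 nmi): east 25.9 sin 339° = -9.28, north 25.9 cos 339° = 24.18
Leg 2 (191°, 28.2 nmi): east 28.2 sin 191° = -5.38, north 28.2 cos 191° = -27.68
Leg 3 (312°, 15.8 nmi): east 15.8 sin 312° = -11.74, north 15.8 cos 312° = 10.57
Net: -26.40 east, 7.07 north. Distance = √((-26.40)² + (7.07)²) = 27.334 nmi.

27.3 nmi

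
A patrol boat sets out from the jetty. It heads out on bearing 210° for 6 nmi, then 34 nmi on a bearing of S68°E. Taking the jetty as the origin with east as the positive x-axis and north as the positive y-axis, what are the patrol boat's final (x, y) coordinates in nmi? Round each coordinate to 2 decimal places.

Leg 1 (210°, 6 nmi): east 6 sin 210° = -3.00, north 6 cos 210° = -5.20
Leg 2 (S68°E, 34 nmi): east 34 sin 112° = 31.52, north 34 cos 112° = -12.74
Summing: 28.52 nmi east, -17.93 nmi north → (28.52, -17.93).

(28.52, -17.93)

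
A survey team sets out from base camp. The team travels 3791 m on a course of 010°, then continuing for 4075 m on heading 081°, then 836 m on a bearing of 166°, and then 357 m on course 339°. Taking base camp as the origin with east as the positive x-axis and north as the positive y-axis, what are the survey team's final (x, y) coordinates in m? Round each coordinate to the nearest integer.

(4757, 3893)

Leg 1 (010°, 3791 m): east 3791 sin 10° = 658.30, north 3791 cos 10° = 3733.41
Leg 2 (081°, 4075 m): east 4075 sin 81° = 4024.83, north 4075 cos 81° = 637.47
Leg 3 (166°, 836 m): east 836 sin 166° = 202.25, north 836 cos 166° = -811.17
Leg 4 (339°, 357 m): east 357 sin 339° = -127.94, north 357 cos 339° = 333.29
Summing: 4757.44 m east, 3893.00 m north → (4757, 3893).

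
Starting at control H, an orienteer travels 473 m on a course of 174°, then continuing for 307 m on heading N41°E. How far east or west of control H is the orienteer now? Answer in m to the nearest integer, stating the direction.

251 m east

Leg 1 (174°, 473 m): east 473 sin 174° = 49.44, north 473 cos 174° = -470.41
Leg 2 (N41°E, 307 m): east 307 sin 41° = 201.41, north 307 cos 41° = 231.70
Net east component: 250.85 m.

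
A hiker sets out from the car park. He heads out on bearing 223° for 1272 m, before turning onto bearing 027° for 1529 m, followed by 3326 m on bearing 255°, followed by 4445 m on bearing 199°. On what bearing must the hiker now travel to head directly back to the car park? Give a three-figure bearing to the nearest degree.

046°

Leg 1 (223°, 1272 m): east 1272 sin 223° = -867.50, north 1272 cos 223° = -930.28
Leg 2 (027°, 1529 m): east 1529 sin 27° = 694.15, north 1529 cos 27° = 1362.35
Leg 3 (255°, 3326 m): east 3326 sin 255° = -3212.67, north 3326 cos 255° = -860.83
Leg 4 (199°, 4445 m): east 4445 sin 199° = -1447.15, north 4445 cos 199° = -4202.83
Net displacement: -4833.17 east, -4631.60 north. Direction back to start is (4833.17, 4631.60): bearing = atan2(4833.17, 4631.60) mod 360° = 46.22° ≈ 046°.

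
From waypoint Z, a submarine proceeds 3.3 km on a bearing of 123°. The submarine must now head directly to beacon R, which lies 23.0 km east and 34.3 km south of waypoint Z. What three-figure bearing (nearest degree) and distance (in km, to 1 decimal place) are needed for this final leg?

148°, 38.3 km

Leg 1 (123°, 3.3 km): east 3.3 sin 123° = 2.77, north 3.3 cos 123° = -1.80
Current position: (2.77, -1.80). Target: (23.0, -34.3). Remaining: Δeast = 20.23, Δnorth = -32.50.
Bearing = atan2(20.23, -32.50) mod 360° = 148.10°; distance = √((20.23)² + (-32.50)²) = 38.285 km.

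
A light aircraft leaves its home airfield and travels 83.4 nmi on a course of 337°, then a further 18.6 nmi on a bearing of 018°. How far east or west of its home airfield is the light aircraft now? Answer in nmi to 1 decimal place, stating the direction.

26.8 nmi west

Leg 1 (337°, 83.4 nmi): east 83.4 sin 337° = -32.59, north 83.4 cos 337° = 76.77
Leg 2 (018°, 18.6 nmi): east 18.6 sin 18° = 5.75, north 18.6 cos 18° = 17.69
Net east component: -26.84 nmi.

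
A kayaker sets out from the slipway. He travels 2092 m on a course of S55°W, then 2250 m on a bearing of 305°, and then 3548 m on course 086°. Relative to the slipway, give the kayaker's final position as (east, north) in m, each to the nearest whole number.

(-17, 338)

Leg 1 (S55°W, 2092 m): east 2092 sin 235° = -1713.67, north 2092 cos 235° = -1199.92
Leg 2 (305°, 2250 m): east 2250 sin 305° = -1843.09, north 2250 cos 305° = 1290.55
Leg 3 (086°, 3548 m): east 3548 sin 86° = 3539.36, north 3548 cos 86° = 247.50
Summing: -17.40 m east, 338.12 m north → (-17, 338).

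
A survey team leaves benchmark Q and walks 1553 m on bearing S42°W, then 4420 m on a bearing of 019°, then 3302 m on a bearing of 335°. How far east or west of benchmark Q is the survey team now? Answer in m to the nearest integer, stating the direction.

996 m west

Leg 1 (S42°W, 1553 m): east 1553 sin 222° = -1039.16, north 1553 cos 222° = -1154.10
Leg 2 (019°, 4420 m): east 4420 sin 19° = 1439.01, north 4420 cos 19° = 4179.19
Leg 3 (335°, 3302 m): east 3302 sin 335° = -1395.49, north 3302 cos 335° = 2992.63
Net east component: -995.63 m.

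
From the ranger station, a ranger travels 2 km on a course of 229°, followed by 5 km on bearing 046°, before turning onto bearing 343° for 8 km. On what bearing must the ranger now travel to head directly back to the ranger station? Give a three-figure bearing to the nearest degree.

Leg 1 (229°, 2 km): east 2 sin 229° = -1.51, north 2 cos 229° = -1.31
Leg 2 (046°, 5 km): east 5 sin 46° = 3.60, north 5 cos 46° = 3.47
Leg 3 (343°, 8 km): east 8 sin 343° = -2.34, north 8 cos 343° = 7.65
Net displacement: -0.25 east, 9.81 north. Direction back to start is (0.25, -9.81): bearing = atan2(0.25, -9.81) mod 360° = 178.53° ≈ 179°.

179°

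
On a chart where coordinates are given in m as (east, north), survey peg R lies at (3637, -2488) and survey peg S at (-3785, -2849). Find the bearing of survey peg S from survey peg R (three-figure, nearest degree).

267°

Δeast = -3785 − 3637 = -7422.00; Δnorth = -2849 − -2488 = -361.00.
Bearing = atan2(Δeast, Δnorth) mod 360° = 267.22° ≈ 267°.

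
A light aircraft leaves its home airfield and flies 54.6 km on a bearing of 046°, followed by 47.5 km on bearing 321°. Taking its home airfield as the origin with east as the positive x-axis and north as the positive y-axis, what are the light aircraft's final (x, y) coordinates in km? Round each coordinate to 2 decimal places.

Leg 1 (046°, 54.6 km): east 54.6 sin 46° = 39.28, north 54.6 cos 46° = 37.93
Leg 2 (321°, 47.5 km): east 47.5 sin 321° = -29.89, north 47.5 cos 321° = 36.91
Summing: 9.38 km east, 74.84 km north → (9.38, 74.84).

(9.38, 74.84)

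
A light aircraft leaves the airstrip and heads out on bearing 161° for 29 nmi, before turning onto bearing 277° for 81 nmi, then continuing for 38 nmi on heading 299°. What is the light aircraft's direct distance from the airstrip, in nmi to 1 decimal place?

Leg 1 (161°, 29 nmi): east 29 sin 161° = 9.44, north 29 cos 161° = -27.42
Leg 2 (277°, 81 nmi): east 81 sin 277° = -80.40, north 81 cos 277° = 9.87
Leg 3 (299°, 38 nmi): east 38 sin 299° = -33.24, north 38 cos 299° = 18.42
Net: -104.19 east, 0.87 north. Distance = √((-104.19)² + (0.87)²) = 104.194 nmi.

104.2 nmi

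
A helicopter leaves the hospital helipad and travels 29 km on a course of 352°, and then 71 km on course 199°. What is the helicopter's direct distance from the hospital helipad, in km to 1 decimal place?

47.0 km

Leg 1 (352°, 29 km): east 29 sin 352° = -4.04, north 29 cos 352° = 28.72
Leg 2 (199°, 71 km): east 71 sin 199° = -23.12, north 71 cos 199° = -67.13
Net: -27.15 east, -38.41 north. Distance = √((-27.15)² + (-38.41)²) = 47.041 km.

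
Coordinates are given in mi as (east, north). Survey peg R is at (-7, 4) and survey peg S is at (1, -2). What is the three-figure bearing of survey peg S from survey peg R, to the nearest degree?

Δeast = 1 − -7 = 8.00; Δnorth = -2 − 4 = -6.00.
Bearing = atan2(Δeast, Δnorth) mod 360° = 126.87° ≈ 127°.

127°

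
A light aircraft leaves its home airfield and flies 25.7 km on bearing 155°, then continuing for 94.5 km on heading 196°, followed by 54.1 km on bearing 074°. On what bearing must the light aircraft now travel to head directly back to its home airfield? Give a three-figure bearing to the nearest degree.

Leg 1 (155°, 25.7 km): east 25.7 sin 155° = 10.86, north 25.7 cos 155° = -23.29
Leg 2 (196°, 94.5 km): east 94.5 sin 196° = -26.05, north 94.5 cos 196° = -90.84
Leg 3 (074°, 54.1 km): east 54.1 sin 74° = 52.00, north 54.1 cos 74° = 14.91
Net displacement: 36.82 east, -99.22 north. Direction back to start is (-36.82, 99.22): bearing = atan2(-36.82, 99.22) mod 360° = 339.64° ≈ 340°.

340°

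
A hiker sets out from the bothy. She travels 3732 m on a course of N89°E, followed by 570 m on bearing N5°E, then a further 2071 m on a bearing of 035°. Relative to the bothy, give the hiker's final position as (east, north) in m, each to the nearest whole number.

Leg 1 (N89°E, 3732 m): east 3732 sin 89° = 3731.43, north 3732 cos 89° = 65.13
Leg 2 (N5°E, 570 m): east 570 sin 5° = 49.68, north 570 cos 5° = 567.83
Leg 3 (035°, 2071 m): east 2071 sin 35° = 1187.88, north 2071 cos 35° = 1696.46
Summing: 4968.99 m east, 2329.43 m north → (4969, 2329).

(4969, 2329)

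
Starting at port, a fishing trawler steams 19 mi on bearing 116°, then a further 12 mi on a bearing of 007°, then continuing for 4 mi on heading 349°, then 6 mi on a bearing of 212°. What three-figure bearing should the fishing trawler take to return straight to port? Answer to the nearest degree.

Leg 1 (116°, 19 mi): east 19 sin 116° = 17.08, north 19 cos 116° = -8.33
Leg 2 (007°, 12 mi): east 12 sin 7° = 1.46, north 12 cos 7° = 11.91
Leg 3 (349°, 4 mi): east 4 sin 349° = -0.76, north 4 cos 349° = 3.93
Leg 4 (212°, 6 mi): east 6 sin 212° = -3.18, north 6 cos 212° = -5.09
Net displacement: 14.60 east, 2.42 north. Direction back to start is (-14.60, -2.42): bearing = atan2(-14.60, -2.42) mod 360° = 260.59° ≈ 261°.

261°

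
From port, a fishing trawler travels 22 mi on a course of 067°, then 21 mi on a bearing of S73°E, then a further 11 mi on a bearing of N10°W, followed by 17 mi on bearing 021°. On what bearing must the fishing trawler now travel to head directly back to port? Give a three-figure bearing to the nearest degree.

237°

Leg 1 (067°, 22 mi): east 22 sin 67° = 20.25, north 22 cos 67° = 8.60
Leg 2 (S73°E, 21 mi): east 21 sin 107° = 20.08, north 21 cos 107° = -6.14
Leg 3 (N10°W, 11 mi): east 11 sin 350° = -1.91, north 11 cos 350° = 10.83
Leg 4 (021°, 17 mi): east 17 sin 21° = 6.09, north 17 cos 21° = 15.87
Net displacement: 44.52 east, 29.16 north. Direction back to start is (-44.52, -29.16): bearing = atan2(-44.52, -29.16) mod 360° = 236.77° ≈ 237°.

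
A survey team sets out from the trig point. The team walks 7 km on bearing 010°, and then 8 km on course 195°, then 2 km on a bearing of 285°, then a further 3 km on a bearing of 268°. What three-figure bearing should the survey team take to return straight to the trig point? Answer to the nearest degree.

086°

Leg 1 (010°, 7 km): east 7 sin 10° = 1.22, north 7 cos 10° = 6.89
Leg 2 (195°, 8 km): east 8 sin 195° = -2.07, north 8 cos 195° = -7.73
Leg 3 (285°, 2 km): east 2 sin 285° = -1.93, north 2 cos 285° = 0.52
Leg 4 (268°, 3 km): east 3 sin 268° = -3.00, north 3 cos 268° = -0.10
Net displacement: -5.79 east, -0.42 north. Direction back to start is (5.79, 0.42): bearing = atan2(5.79, 0.42) mod 360° = 85.84° ≈ 086°.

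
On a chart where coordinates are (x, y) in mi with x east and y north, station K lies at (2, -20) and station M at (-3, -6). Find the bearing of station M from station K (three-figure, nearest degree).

340°

Δeast = -3 − 2 = -5.00; Δnorth = -6 − -20 = 14.00.
Bearing = atan2(Δeast, Δnorth) mod 360° = 340.35° ≈ 340°.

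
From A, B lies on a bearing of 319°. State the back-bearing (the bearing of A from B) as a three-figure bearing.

139°

Back-bearing = 319° − 180° = 139°.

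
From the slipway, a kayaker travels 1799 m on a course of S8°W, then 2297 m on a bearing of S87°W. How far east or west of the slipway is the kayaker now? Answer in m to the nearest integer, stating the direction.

2544 m west

Leg 1 (S8°W, 1799 m): east 1799 sin 188° = -250.37, north 1799 cos 188° = -1781.49
Leg 2 (S87°W, 2297 m): east 2297 sin 267° = -2293.85, north 2297 cos 267° = -120.22
Net east component: -2544.22 m.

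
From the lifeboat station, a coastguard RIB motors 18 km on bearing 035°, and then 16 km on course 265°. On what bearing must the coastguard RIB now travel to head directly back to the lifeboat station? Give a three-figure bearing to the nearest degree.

Leg 1 (035°, 18 km): east 18 sin 35° = 10.32, north 18 cos 35° = 14.74
Leg 2 (265°, 16 km): east 16 sin 265° = -15.94, north 16 cos 265° = -1.39
Net displacement: -5.61 east, 13.35 north. Direction back to start is (5.61, -13.35): bearing = atan2(5.61, -13.35) mod 360° = 157.19° ≈ 157°.

157°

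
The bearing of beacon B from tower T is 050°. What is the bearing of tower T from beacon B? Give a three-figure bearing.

230°

Back-bearing = 050° + 180° = 230°.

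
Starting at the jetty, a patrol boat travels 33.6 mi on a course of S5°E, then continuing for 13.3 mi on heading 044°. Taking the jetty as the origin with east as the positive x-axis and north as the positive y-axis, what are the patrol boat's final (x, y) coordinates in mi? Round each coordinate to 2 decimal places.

Leg 1 (S5°E, 33.6 mi): east 33.6 sin 175° = 2.93, north 33.6 cos 175° = -33.47
Leg 2 (044°, 13.3 mi): east 13.3 sin 44° = 9.24, north 13.3 cos 44° = 9.57
Summing: 12.17 mi east, -23.90 mi north → (12.17, -23.90).

(12.17, -23.90)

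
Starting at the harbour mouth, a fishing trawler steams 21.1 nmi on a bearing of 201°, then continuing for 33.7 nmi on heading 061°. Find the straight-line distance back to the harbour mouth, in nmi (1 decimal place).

Leg 1 (201°, 21.1 nmi): east 21.1 sin 201° = -7.56, north 21.1 cos 201° = -19.70
Leg 2 (061°, 33.7 nmi): east 33.7 sin 61° = 29.47, north 33.7 cos 61° = 16.34
Net: 21.91 east, -3.36 north. Distance = √((21.91)² + (-3.36)²) = 22.169 nmi.

22.2 nmi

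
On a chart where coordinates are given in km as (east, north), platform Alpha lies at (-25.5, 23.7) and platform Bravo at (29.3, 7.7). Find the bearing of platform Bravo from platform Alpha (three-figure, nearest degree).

Δeast = 29.3 − -25.5 = 54.80; Δnorth = 7.7 − 23.7 = -16.00.
Bearing = atan2(Δeast, Δnorth) mod 360° = 106.28° ≈ 106°.

106°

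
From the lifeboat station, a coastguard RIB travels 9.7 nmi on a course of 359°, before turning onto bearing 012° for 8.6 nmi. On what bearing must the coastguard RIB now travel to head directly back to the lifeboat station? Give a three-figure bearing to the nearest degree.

185°

Leg 1 (359°, 9.7 nmi): east 9.7 sin 359° = -0.17, north 9.7 cos 359° = 9.70
Leg 2 (012°, 8.6 nmi): east 8.6 sin 12° = 1.79, north 8.6 cos 12° = 8.41
Net displacement: 1.62 east, 18.11 north. Direction back to start is (-1.62, -18.11): bearing = atan2(-1.62, -18.11) mod 360° = 185.11° ≈ 185°.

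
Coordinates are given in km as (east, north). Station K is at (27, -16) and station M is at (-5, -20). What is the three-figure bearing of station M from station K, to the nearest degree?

Δeast = -5 − 27 = -32.00; Δnorth = -20 − -16 = -4.00.
Bearing = atan2(Δeast, Δnorth) mod 360° = 262.87° ≈ 263°.

263°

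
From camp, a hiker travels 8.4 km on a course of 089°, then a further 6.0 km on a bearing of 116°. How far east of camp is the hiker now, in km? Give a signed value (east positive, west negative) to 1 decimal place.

13.8 km

Leg 1 (089°, 8.4 km): east 8.4 sin 89° = 8.40, north 8.4 cos 89° = 0.15
Leg 2 (116°, 6.0 km): east 6.0 sin 116° = 5.39, north 6.0 cos 116° = -2.63
Net east component: 13.79 km.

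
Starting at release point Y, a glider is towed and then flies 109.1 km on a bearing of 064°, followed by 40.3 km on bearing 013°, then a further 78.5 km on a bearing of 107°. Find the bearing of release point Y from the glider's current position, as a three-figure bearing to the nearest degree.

Leg 1 (064°, 109.1 km): east 109.1 sin 64° = 98.06, north 109.1 cos 64° = 47.83
Leg 2 (013°, 40.3 km): east 40.3 sin 13° = 9.07, north 40.3 cos 13° = 39.27
Leg 3 (107°, 78.5 km): east 78.5 sin 107° = 75.07, north 78.5 cos 107° = -22.95
Net displacement: 182.19 east, 64.14 north. Direction back to start is (-182.19, -64.14): bearing = atan2(-182.19, -64.14) mod 360° = 250.61° ≈ 251°.

251°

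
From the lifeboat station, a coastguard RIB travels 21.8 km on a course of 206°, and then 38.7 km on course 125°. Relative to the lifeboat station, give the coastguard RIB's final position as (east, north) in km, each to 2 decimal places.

(22.14, -41.79)

Leg 1 (206°, 21.8 km): east 21.8 sin 206° = -9.56, north 21.8 cos 206° = -19.59
Leg 2 (125°, 38.7 km): east 38.7 sin 125° = 31.70, north 38.7 cos 125° = -22.20
Summing: 22.14 km east, -41.79 km north → (22.14, -41.79).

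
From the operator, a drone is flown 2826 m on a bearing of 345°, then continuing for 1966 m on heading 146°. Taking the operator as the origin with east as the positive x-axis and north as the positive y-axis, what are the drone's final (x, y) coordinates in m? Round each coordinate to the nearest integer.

Leg 1 (345°, 2826 m): east 2826 sin 345° = -731.42, north 2826 cos 345° = 2729.71
Leg 2 (146°, 1966 m): east 1966 sin 146° = 1099.37, north 1966 cos 146° = -1629.89
Summing: 367.95 m east, 1099.82 m north → (368, 1100).

(368, 1100)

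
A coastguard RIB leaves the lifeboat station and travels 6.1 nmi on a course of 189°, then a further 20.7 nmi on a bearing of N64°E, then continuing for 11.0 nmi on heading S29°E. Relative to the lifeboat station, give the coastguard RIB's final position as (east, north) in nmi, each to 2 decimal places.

(22.98, -6.57)

Leg 1 (189°, 6.1 nmi): east 6.1 sin 189° = -0.95, north 6.1 cos 189° = -6.02
Leg 2 (N64°E, 20.7 nmi): east 20.7 sin 64° = 18.61, north 20.7 cos 64° = 9.07
Leg 3 (S29°E, 11.0 nmi): east 11.0 sin 151° = 5.33, north 11.0 cos 151° = -9.62
Summing: 22.98 nmi east, -6.57 nmi north → (22.98, -6.57).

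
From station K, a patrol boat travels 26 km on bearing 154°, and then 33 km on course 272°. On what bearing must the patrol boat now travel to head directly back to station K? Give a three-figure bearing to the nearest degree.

044°

Leg 1 (154°, 26 km): east 26 sin 154° = 11.40, north 26 cos 154° = -23.37
Leg 2 (272°, 33 km): east 33 sin 272° = -32.98, north 33 cos 272° = 1.15
Net displacement: -21.58 east, -22.22 north. Direction back to start is (21.58, 22.22): bearing = atan2(21.58, 22.22) mod 360° = 44.17° ≈ 044°.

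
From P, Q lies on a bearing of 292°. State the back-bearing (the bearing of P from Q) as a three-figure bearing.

Back-bearing = 292° − 180° = 112°.

112°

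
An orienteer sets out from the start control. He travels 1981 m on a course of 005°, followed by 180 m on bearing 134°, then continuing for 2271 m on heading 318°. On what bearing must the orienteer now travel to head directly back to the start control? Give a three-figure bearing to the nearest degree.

161°

Leg 1 (005°, 1981 m): east 1981 sin 5° = 172.66, north 1981 cos 5° = 1973.46
Leg 2 (134°, 180 m): east 180 sin 134° = 129.48, north 180 cos 134° = -125.04
Leg 3 (318°, 2271 m): east 2271 sin 318° = -1519.60, north 2271 cos 318° = 1687.68
Net displacement: -1217.46 east, 3536.11 north. Direction back to start is (1217.46, -3536.11): bearing = atan2(1217.46, -3536.11) mod 360° = 161.00° ≈ 161°.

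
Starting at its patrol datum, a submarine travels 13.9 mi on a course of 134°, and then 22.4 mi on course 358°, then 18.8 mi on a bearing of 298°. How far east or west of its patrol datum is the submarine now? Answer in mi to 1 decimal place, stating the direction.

7.4 mi west

Leg 1 (134°, 13.9 mi): east 13.9 sin 134° = 10.00, north 13.9 cos 134° = -9.66
Leg 2 (358°, 22.4 mi): east 22.4 sin 358° = -0.78, north 22.4 cos 358° = 22.39
Leg 3 (298°, 18.8 mi): east 18.8 sin 298° = -16.60, north 18.8 cos 298° = 8.83
Net east component: -7.38 mi.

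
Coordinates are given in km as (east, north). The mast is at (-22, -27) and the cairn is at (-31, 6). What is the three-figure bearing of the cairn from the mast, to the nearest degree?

Δeast = -31 − -22 = -9.00; Δnorth = 6 − -27 = 33.00.
Bearing = atan2(Δeast, Δnorth) mod 360° = 344.74° ≈ 345°.

345°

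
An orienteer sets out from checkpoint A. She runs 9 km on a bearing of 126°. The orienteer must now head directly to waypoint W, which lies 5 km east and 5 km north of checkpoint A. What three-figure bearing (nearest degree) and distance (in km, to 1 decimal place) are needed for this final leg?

348°, 10.5 km

Leg 1 (126°, 9 km): east 9 sin 126° = 7.28, north 9 cos 126° = -5.29
Current position: (7.28, -5.29). Target: (5, 5). Remaining: Δeast = -2.28, Δnorth = 10.29.
Bearing = atan2(-2.28, 10.29) mod 360° = 347.50°; distance = √((-2.28)² + (10.29)²) = 10.540 km.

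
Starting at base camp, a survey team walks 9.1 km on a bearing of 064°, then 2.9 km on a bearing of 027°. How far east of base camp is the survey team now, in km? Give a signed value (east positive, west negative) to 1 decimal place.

9.5 km

Leg 1 (064°, 9.1 km): east 9.1 sin 64° = 8.18, north 9.1 cos 64° = 3.99
Leg 2 (027°, 2.9 km): east 2.9 sin 27° = 1.32, north 2.9 cos 27° = 2.58
Net east component: 9.50 km.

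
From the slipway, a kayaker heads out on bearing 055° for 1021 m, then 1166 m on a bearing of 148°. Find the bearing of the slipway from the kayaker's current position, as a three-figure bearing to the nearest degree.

Leg 1 (055°, 1021 m): east 1021 sin 55° = 836.35, north 1021 cos 55° = 585.62
Leg 2 (148°, 1166 m): east 1166 sin 148° = 617.89, north 1166 cos 148° = -988.82
Net displacement: 1454.24 east, -403.20 north. Direction back to start is (-1454.24, 403.20): bearing = atan2(-1454.24, 403.20) mod 360° = 285.50° ≈ 285°.

285°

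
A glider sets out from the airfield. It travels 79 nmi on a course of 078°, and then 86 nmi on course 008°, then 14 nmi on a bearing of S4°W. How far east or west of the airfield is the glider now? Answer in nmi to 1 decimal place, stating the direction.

Leg 1 (078°, 79 nmi): east 79 sin 78° = 77.27, north 79 cos 78° = 16.43
Leg 2 (008°, 86 nmi): east 86 sin 8° = 11.97, north 86 cos 8° = 85.16
Leg 3 (S4°W, 14 nmi): east 14 sin 184° = -0.98, north 14 cos 184° = -13.97
Net east component: 88.27 nmi.

88.3 nmi east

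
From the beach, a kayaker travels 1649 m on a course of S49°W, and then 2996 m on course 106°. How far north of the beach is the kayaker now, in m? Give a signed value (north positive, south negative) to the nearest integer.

-1908 m

Leg 1 (S49°W, 1649 m): east 1649 sin 229° = -1244.52, north 1649 cos 229° = -1081.84
Leg 2 (106°, 2996 m): east 2996 sin 106° = 2879.94, north 2996 cos 106° = -825.81
Net north component: -1907.65 m.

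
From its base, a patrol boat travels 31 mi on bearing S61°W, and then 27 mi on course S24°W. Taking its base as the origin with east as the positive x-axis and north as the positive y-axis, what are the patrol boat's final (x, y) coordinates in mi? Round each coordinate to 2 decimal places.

Leg 1 (S61°W, 31 mi): east 31 sin 241° = -27.11, north 31 cos 241° = -15.03
Leg 2 (S24°W, 27 mi): east 27 sin 204° = -10.98, north 27 cos 204° = -24.67
Summing: -38.10 mi east, -39.69 mi north → (-38.10, -39.69).

(-38.10, -39.69)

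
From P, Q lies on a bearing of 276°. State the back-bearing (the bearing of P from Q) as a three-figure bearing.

Back-bearing = 276° − 180° = 096°.

096°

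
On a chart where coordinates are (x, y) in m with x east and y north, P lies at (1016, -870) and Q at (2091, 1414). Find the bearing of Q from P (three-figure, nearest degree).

Δeast = 2091 − 1016 = 1075.00; Δnorth = 1414 − -870 = 2284.00.
Bearing = atan2(Δeast, Δnorth) mod 360° = 25.20° ≈ 025°.

025°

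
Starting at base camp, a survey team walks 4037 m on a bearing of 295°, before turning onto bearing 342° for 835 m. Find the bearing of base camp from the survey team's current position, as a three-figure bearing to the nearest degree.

123°

Leg 1 (295°, 4037 m): east 4037 sin 295° = -3658.76, north 4037 cos 295° = 1706.11
Leg 2 (342°, 835 m): east 835 sin 342° = -258.03, north 835 cos 342° = 794.13
Net displacement: -3916.79 east, 2500.24 north. Direction back to start is (3916.79, -2500.24): bearing = atan2(3916.79, -2500.24) mod 360° = 122.55° ≈ 123°.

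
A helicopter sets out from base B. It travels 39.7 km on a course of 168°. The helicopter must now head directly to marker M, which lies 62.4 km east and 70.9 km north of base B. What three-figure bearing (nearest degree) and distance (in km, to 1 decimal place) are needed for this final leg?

Leg 1 (168°, 39.7 km): east 39.7 sin 168° = 8.25, north 39.7 cos 168° = -38.83
Current position: (8.25, -38.83). Target: (62.4, 70.9). Remaining: Δeast = 54.15, Δnorth = 109.73.
Bearing = atan2(54.15, 109.73) mod 360° = 26.26°; distance = √((54.15)² + (109.73)²) = 122.364 km.

026°, 122.4 km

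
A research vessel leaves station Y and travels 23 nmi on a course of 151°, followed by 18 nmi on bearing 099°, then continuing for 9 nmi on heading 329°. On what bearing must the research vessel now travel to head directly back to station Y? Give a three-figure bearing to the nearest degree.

Leg 1 (151°, 23 nmi): east 23 sin 151° = 11.15, north 23 cos 151° = -20.12
Leg 2 (099°, 18 nmi): east 18 sin 99° = 17.78, north 18 cos 99° = -2.82
Leg 3 (329°, 9 nmi): east 9 sin 329° = -4.64, north 9 cos 329° = 7.71
Net displacement: 24.29 east, -15.22 north. Direction back to start is (-24.29, 15.22): bearing = atan2(-24.29, 15.22) mod 360° = 302.06° ≈ 302°.

302°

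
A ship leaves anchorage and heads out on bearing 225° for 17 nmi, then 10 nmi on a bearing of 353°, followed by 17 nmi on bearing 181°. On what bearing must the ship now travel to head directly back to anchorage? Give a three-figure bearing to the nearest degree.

035°

Leg 1 (225°, 17 nmi): east 17 sin 225° = -12.02, north 17 cos 225° = -12.02
Leg 2 (353°, 10 nmi): east 10 sin 353° = -1.22, north 10 cos 353° = 9.93
Leg 3 (181°, 17 nmi): east 17 sin 181° = -0.30, north 17 cos 181° = -17.00
Net displacement: -13.54 east, -19.09 north. Direction back to start is (13.54, 19.09): bearing = atan2(13.54, 19.09) mod 360° = 35.34° ≈ 035°.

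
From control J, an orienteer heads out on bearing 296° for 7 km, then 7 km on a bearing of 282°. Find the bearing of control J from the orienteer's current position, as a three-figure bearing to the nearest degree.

109°

Leg 1 (296°, 7 km): east 7 sin 296° = -6.29, north 7 cos 296° = 3.07
Leg 2 (282°, 7 km): east 7 sin 282° = -6.85, north 7 cos 282° = 1.46
Net displacement: -13.14 east, 4.52 north. Direction back to start is (13.14, -4.52): bearing = atan2(13.14, -4.52) mod 360° = 109.00° ≈ 109°.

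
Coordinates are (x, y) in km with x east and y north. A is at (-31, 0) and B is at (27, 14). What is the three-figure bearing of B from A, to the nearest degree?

Δeast = 27 − -31 = 58.00; Δnorth = 14 − 0 = 14.00.
Bearing = atan2(Δeast, Δnorth) mod 360° = 76.43° ≈ 076°.

076°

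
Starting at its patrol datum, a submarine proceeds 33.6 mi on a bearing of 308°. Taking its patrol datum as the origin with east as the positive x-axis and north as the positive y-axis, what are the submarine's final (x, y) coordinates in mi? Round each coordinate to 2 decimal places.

Leg 1 (308°, 33.6 mi): east 33.6 sin 308° = -26.48, north 33.6 cos 308° = 20.69
Summing: -26.48 mi east, 20.69 mi north → (-26.48, 20.69).

(-26.48, 20.69)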